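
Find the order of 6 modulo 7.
Powers of 6 mod 7: 6^1≡6, 6^2≡1. Order = 2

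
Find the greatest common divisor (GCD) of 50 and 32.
2

Using the Euclidean algorithm:
50 = 1 × 32 + 18
32 = 1 × 18 + 14
18 = 1 × 14 + 4
14 = 3 × 4 + 2
4 = 2 × 2 + 0

GCD(50, 32) = 2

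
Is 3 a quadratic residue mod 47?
By Euler's criterion: 3^{23} ≡ 1 (mod 47). Since this equals 1, 3 is a QR.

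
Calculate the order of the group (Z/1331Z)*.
1210

Prime factorization: 1331 = 11^3
Using the formula φ(n) = n × Π(1 - 1/p) for each prime factor p:
φ(1331) = 1331 × (1 - 1/11)
φ(1331) = 1210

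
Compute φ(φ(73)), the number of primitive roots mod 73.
Number of primitive roots mod 73 = φ(72) = 24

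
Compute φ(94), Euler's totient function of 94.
46

Prime factorization: 94 = 2 × 47
Using the formula φ(n) = n × Π(1 - 1/p) for each prime factor p:
φ(94) = 94 × (1 - 1/2) × (1 - 1/47)
φ(94) = 46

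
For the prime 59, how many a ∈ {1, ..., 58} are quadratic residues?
For prime 59, there are (p-1)/2 = (59-1)/2 = 29 quadratic residues (excluding 0).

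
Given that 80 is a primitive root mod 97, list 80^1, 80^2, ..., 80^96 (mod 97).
g^1, g^2, ..., g^{96} mod 97: {80, 95, 34, 4, 29, 89, 39, 16, 19, 65, 59, 64, 76, 66, 42, 62, 13, 70, 71, 54, 52, 86, 90, 22, 14, 53, 69, 88, 56, 18, 82, 61, 30, 72, 37, 50, 23, 94, 51, 6, 92, 85, 10, 24, 77, 49, 40, 96, 17, 2, 63, 93, 68, 8, 58, 81, 78, 32, 38, 33, 21, 31, 55, 35, 84, 27, 26, 43, 45, 11, 7, 75, 83, 44, 28, 9, 41, 79, 15, 36, 67, 25, 60, 47, 74, 3, 46, 91, 5, 12, 87, 73, 20, 48, 57, 1}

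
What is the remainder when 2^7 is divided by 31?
7 = 4 + 2 + 1 (binary 111). Repeated squaring mod 31: 2^1 ≡ 2; 2^2 ≡ 2² = 4 ≡ 4; 2^4 ≡ 4² = 16 ≡ 16. Multiply: 2^7 = 2^4 × 2^2 × 2^1 ≡ 16 × 4 × 2 (mod 31): 16 × 4 = 64 ≡ 2; 2 × 2 = 4 ≡ 4. So 2^7 ≡ 4 (mod 31).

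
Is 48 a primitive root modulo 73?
No

To verify, check if 48^(72/q) ≢ 1 (mod 73) for each prime divisor q of 72
Divisors of 72 = 72: [1, 2, 3, 4, 6, 8, 9, 12, 18, 24, 36, 72]
  48^(72/2) = 48^36 ≡ 1 (mod 73)
  48^(72/3) = 48^24 ≡ 64 (mod 73)
Conclusion: 48 is not a primitive root modulo 73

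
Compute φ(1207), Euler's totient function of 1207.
1120

Prime factorization: 1207 = 17 × 71
Using the formula φ(n) = n × Π(1 - 1/p) for each prime factor p:
φ(1207) = 1207 × (1 - 1/17) × (1 - 1/71)
φ(1207) = 1120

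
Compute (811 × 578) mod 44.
26

(811 × 578) = 468758
468758 mod 44 = 26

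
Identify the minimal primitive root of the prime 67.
p - 1 = 66 has prime divisors 2, 3, 11. h is a primitive root mod 67 iff h^(66/q) ≢ 1 (mod 67) for each such q.
h = 2: 2^33 ≡ 66, 2^22 ≡ 37, 2^6 ≡ 64 (mod 67); none is 1, so 2 has order 66 and is a primitive root.
The smallest primitive root mod 67 is g = 2.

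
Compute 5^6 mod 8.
6 = 4 + 2 (binary 110). Repeated squaring mod 8: 5^1 ≡ 5; 5^2 ≡ 5² = 25 ≡ 1; 5^4 ≡ 1² = 1 ≡ 1. Multiply: 5^6 = 5^4 × 5^2 ≡ 1 × 1 (mod 8): 1 × 1 = 1 ≡ 1. So 5^6 ≡ 1 (mod 8).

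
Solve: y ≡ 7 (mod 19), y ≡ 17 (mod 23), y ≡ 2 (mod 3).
M = 19 × 23 × 3 = 1311. M₁ = 69, y₁ ≡ 8 (mod 19). M₂ = 57, y₂ ≡ 21 (mod 23). M₃ = 437, y₃ ≡ 2 (mod 3). y = 7×69×8 + 17×57×21 + 2×437×2 ≡ 1052 (mod 1311)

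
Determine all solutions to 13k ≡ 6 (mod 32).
30

Since gcd(13, 32) = 1 divides 6, a solution exists.
Multiply both sides by the inverse of 13 mod 32:
  13^(-1) mod 32 = 5
  x ≡ 5 × 6 ≡ 30 ≡ 30 (mod 32)
Verification: 13 × 30 = 390 = 12 × 32 + 6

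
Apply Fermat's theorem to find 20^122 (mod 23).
By Fermat: 20^{22} ≡ 1 (mod 23). 122 = 5×22 + 12. So 20^{122} ≡ 20^{12} ≡ 3 (mod 23)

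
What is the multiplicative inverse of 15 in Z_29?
15^(-1) ≡ 2 (mod 29). Verification: 15 × 2 = 30 ≡ 1 (mod 29)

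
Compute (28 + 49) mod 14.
7

(28 + 49) = 77
77 mod 14 = 7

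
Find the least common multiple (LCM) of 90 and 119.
10710

First find GCD(90, 119) using the Euclidean algorithm:
90 = 0 × 119 + 90
119 = 1 × 90 + 29
90 = 3 × 29 + 3
29 = 9 × 3 + 2
3 = 1 × 2 + 1
2 = 2 × 1 + 0
GCD(90, 119) = 1

LCM formula: LCM(a, b) = (a × b) / GCD(a, b)
LCM(90, 119) = (90 × 119) / 1
LCM(90, 119) = 10710 / 1
LCM(90, 119) = 10710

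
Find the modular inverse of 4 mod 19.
4^(-1) ≡ 5 (mod 19). Verification: 4 × 5 = 20 ≡ 1 (mod 19)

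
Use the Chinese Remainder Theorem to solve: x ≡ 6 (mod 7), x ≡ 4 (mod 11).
48

Using the Chinese Remainder Theorem:
M = product of moduli = 77
For equation 1: M_1 = 11, 11 ≡ 4 (mod 7), inverse of 11 mod 7 is 2 (check: 4 × 2 = 8 ≡ 1 (mod 7))
For equation 2: M_2 = 7, 7 ≡ 7 (mod 11), inverse of 7 mod 11 is 8 (check: 7 × 8 = 56 ≡ 1 (mod 11))
Combine: x ≡ Σ r_i×M_i×(M_i⁻¹ mod m_i) = 6×11×2 + 4×7×8 = 132 + 224 = 356
356 mod 77 = 48
x ≡ 48 (mod 77)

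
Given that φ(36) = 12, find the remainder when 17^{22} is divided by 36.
By Euler: 17^{12} ≡ 1 (mod 36) since gcd(17, 36) = 1. 22 = 1×12 + 10. So 17^{22} ≡ 17^{10} ≡ 1 (mod 36)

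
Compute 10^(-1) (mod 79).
8

Using Extended Euclidean Algorithm:
gcd(10, 79) = 1
Bezout coefficients: 10 × 8 + 79 × -1 = 1
So 10 × 8 ≡ 1 (mod 79)
The inverse is 8 mod 79 = 8
Verification: 10 × 8 = 80 = 1 × 79 + 1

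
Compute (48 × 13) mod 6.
0

(48 × 13) = 624
624 mod 6 = 0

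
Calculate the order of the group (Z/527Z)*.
480

Prime factorization: 527 = 17 × 31
Using the formula φ(n) = n × Π(1 - 1/p) for each prime factor p:
φ(527) = 527 × (1 - 1/17) × (1 - 1/31)
φ(527) = 480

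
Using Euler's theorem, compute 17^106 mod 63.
By Euler: 17^{36} ≡ 1 (mod 63) since gcd(17, 63) = 1. 106 = 2×36 + 34. So 17^{106} ≡ 17^{34} ≡ 46 (mod 63)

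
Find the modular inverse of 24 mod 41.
24^(-1) ≡ 12 (mod 41). Verification: 24 × 12 = 288 ≡ 1 (mod 41)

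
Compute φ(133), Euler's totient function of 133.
108

Prime factorization: 133 = 7 × 19
Using the formula φ(n) = n × Π(1 - 1/p) for each prime factor p:
φ(133) = 133 × (1 - 1/7) × (1 - 1/19)
φ(133) = 108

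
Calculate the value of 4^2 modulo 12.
2 = 2 (binary 10). Repeated squaring mod 12: 4^1 ≡ 4; 4^2 ≡ 4² = 16 ≡ 4. So 4^2 ≡ 4 (mod 12).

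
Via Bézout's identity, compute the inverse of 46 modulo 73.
Extended GCD: 46(27) + 73(-17) = 1. So 46^(-1) ≡ 27 ≡ 27 (mod 73). Verify: 46 × 27 = 1242 ≡ 1 (mod 73)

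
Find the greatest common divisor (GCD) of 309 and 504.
3

Using the Euclidean algorithm:
309 = 0 × 504 + 309
504 = 1 × 309 + 195
309 = 1 × 195 + 114
195 = 1 × 114 + 81
114 = 1 × 81 + 33
81 = 2 × 33 + 15
33 = 2 × 15 + 3
15 = 5 × 3 + 0

GCD(309, 504) = 3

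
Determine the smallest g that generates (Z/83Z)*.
2

A primitive root g modulo p has order p-1 = 82
Prime divisors of 82: [2, 41]
g is a primitive root iff g^(82/q) ≢ 1 (mod 83) for each prime divisor q
Testing small values:
  g = 2: 2^41 ≡ 82, 2^2 ≡ 4 (mod 83) → none is 1, primitive root!
The smallest primitive root is 2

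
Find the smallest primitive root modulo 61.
p - 1 = 60 has prime divisors 2, 3, 5. h is a primitive root mod 61 iff h^(60/q) ≢ 1 (mod 61) for each such q.
h = 2: 2^30 ≡ 60, 2^20 ≡ 47, 2^12 ≡ 9 (mod 61); none is 1, so 2 has order 60 and is a primitive root.
The smallest primitive root mod 61 is g = 2.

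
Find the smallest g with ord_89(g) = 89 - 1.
p - 1 = 88 has prime divisors 2, 11. h is a primitive root mod 89 iff h^(88/q) ≢ 1 (mod 89) for each such q.
h = 2: 2^44 ≡ 1, 2^8 ≡ 78 (mod 89); 2^44 ≡ 1, so not a primitive root.
h = 3: 3^44 ≡ 88, 3^8 ≡ 64 (mod 89); none is 1, so 3 has order 88 and is a primitive root.
The smallest primitive root mod 89 is g = 3.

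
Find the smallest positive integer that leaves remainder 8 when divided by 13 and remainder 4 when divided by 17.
M = 13 × 17 = 221. M₁ = 17, y₁ ≡ 10 (mod 13). M₂ = 13, y₂ ≡ 4 (mod 17). t = 8×17×10 + 4×13×4 ≡ 21 (mod 221). The smallest positive such number is 21.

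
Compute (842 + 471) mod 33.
26

(842 + 471) = 1313
1313 mod 33 = 26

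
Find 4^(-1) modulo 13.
10

Using Extended Euclidean Algorithm:
gcd(4, 13) = 1
Bezout coefficients: 4 × -3 + 13 × 1 = 1
So 4 × -3 ≡ 1 (mod 13)
The inverse is -3 mod 13 = 10
Verification: 4 × 10 = 40 = 3 × 13 + 1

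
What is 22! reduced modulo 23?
By Wilson's theorem, (22)! ≡ -1 ≡ 22 (mod 23)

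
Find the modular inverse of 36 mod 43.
36^(-1) ≡ 6 (mod 43). Verification: 36 × 6 = 216 ≡ 1 (mod 43)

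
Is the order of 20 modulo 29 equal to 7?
Yes, ord_29(20) = 7.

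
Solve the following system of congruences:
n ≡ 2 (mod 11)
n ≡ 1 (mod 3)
13

Using the Chinese Remainder Theorem:
M = product of moduli = 33
For equation 1: M_1 = 3, 3 ≡ 3 (mod 11), inverse of 3 mod 11 is 4 (check: 3 × 4 = 12 ≡ 1 (mod 11))
For equation 2: M_2 = 11, 11 ≡ 2 (mod 3), inverse of 11 mod 3 is 2 (check: 2 × 2 = 4 ≡ 1 (mod 3))
Combine: n ≡ Σ r_i×M_i×(M_i⁻¹ mod m_i) = 2×3×4 + 1×11×2 = 24 + 22 = 46
46 mod 33 = 13
n ≡ 13 (mod 33)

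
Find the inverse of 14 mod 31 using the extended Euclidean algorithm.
Extended GCD: 14(-11) + 31(5) = 1. So 14^(-1) ≡ 20 ≡ 20 (mod 31). Verify: 14 × 20 = 280 ≡ 1 (mod 31)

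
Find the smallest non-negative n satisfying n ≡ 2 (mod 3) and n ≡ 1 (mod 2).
M = 3 × 2 = 6. M₁ = 2, y₁ ≡ 2 (mod 3). M₂ = 3, y₂ ≡ 1 (mod 2). n = 2×2×2 + 1×3×1 ≡ 5 (mod 6)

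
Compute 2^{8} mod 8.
0

Using successive squaring:
Binary expansion of 8: 1000
Powers of 2 mod 8 (each is the square of the previous):
  2^1 ≡ 2 (mod 8)
  2^2 ≡ 2² = 4 ≡ 4 (mod 8)
  2^4 ≡ 4² = 16 ≡ 0 (mod 8)
  2^8 ≡ 0² = 0 ≡ 0 (mod 8)
8 is a power of 2, so 2^8 is the last square: ≡ 0 (mod 8)
Result: 2^8 ≡ 0 (mod 8)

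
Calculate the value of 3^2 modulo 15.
2 = 2 (binary 10). Repeated squaring mod 15: 3^1 ≡ 3; 3^2 ≡ 3² = 9 ≡ 9. So 3^2 ≡ 9 (mod 15).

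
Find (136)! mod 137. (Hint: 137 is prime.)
By Wilson's theorem, (136)! ≡ -1 ≡ 136 (mod 137)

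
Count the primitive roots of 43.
12

The number of primitive roots modulo p is φ(p-1) = φ(42)
φ(42) = 12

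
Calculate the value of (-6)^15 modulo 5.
Using Fermat: (-6)^{4} ≡ 1 (mod 5). 15 ≡ 3 (mod 4). So (-6)^{15} ≡ (-6)^{3} ≡ 4 (mod 5)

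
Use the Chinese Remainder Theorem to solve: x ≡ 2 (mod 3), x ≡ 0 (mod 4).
M = 3 × 4 = 12. M₁ = 4, y₁ ≡ 1 (mod 3). M₂ = 3, y₂ ≡ 3 (mod 4). x = 2×4×1 + 0×3×3 ≡ 8 (mod 12)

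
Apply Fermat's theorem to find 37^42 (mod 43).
By Fermat's Little Theorem, 37^{42} ≡ 1 (mod 43) since 43 is prime and gcd(37, 43) = 1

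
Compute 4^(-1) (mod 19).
4^(-1) ≡ 5 (mod 19). Verification: 4 × 5 = 20 ≡ 1 (mod 19)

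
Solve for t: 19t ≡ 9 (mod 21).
6

Since gcd(19, 21) = 1 divides 9, a solution exists.
Multiply both sides by the inverse of 19 mod 21:
  19^(-1) mod 21 = 10
  x ≡ 10 × 9 ≡ 90 ≡ 6 (mod 21)
Verification: 19 × 6 = 114 = 5 × 21 + 9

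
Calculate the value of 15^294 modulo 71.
Using Fermat: 15^{70} ≡ 1 (mod 71). 294 ≡ 14 (mod 70). So 15^{294} ≡ 15^{14} ≡ 25 (mod 71)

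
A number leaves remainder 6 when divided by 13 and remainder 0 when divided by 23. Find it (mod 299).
M = 13 × 23 = 299. M₁ = 23, y₁ ≡ 4 (mod 13). M₂ = 13, y₂ ≡ 16 (mod 23). m = 6×23×4 + 0×13×16 ≡ 253 (mod 299)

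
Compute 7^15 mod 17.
Using repeated squaring. 15 = 8 + 4 + 2 + 1 (binary 1111). Repeated squaring mod 17: 7^1 ≡ 7; 7^2 ≡ 7² = 49 ≡ 15; 7^4 ≡ 15² = 225 ≡ 4; 7^8 ≡ 4² = 16 ≡ 16. Multiply: 7^15 = 7^8 × 7^4 × 7^2 × 7^1 ≡ 16 × 4 × 15 × 7 (mod 17): 16 × 4 = 64 ≡ 13; 13 × 15 = 195 ≡ 8; 8 × 7 = 56 ≡ 5. So 7^15 ≡ 5 (mod 17).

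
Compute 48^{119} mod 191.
67

Using successive squaring:
Binary expansion of 119: 1110111
Powers of 48 mod 191 (each is the square of the previous):
  48^1 ≡ 48 (mod 191)
  48^2 ≡ 48² = 2304 ≡ 12 (mod 191)
  48^4 ≡ 12² = 144 ≡ 144 (mod 191)
  48^8 ≡ 144² = 20736 ≡ 108 (mod 191)
  48^16 ≡ 108² = 11664 ≡ 13 (mod 191)
  48^32 ≡ 13² = 169 ≡ 169 (mod 191)
  48^64 ≡ 169² = 28561 ≡ 102 (mod 191)
119 = 64 + 32 + 16 + 4 + 2 + 1, so 48^119 = 48^64 × 48^32 × 48^16 × 48^4 × 48^2 × 48^1 ≡ 102 × 169 × 13 × 144 × 12 × 48 (mod 191)
Multiplying step by step:
  102 × 169 = 17238 ≡ 48 (mod 191)
  48 × 13 = 624 ≡ 51 (mod 191)
  51 × 144 = 7344 ≡ 86 (mod 191)
  86 × 12 = 1032 ≡ 77 (mod 191)
  77 × 48 = 3696 ≡ 67 (mod 191)
Result: 48^119 ≡ 67 (mod 191)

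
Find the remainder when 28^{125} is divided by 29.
By Fermat: 28^{28} ≡ 1 (mod 29). 125 = 4×28 + 13. So 28^{125} ≡ 28^{13} ≡ 28 (mod 29)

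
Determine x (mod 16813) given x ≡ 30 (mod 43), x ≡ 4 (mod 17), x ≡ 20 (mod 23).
15338

Using the Chinese Remainder Theorem:
M = product of moduli = 16813
For equation 1: M_1 = 391, 391 ≡ 4 (mod 43), inverse of 391 mod 43 is 11 (check: 4 × 11 = 44 ≡ 1 (mod 43))
For equation 2: M_2 = 989, 989 ≡ 3 (mod 17), inverse of 989 mod 17 is 6 (check: 3 × 6 = 18 ≡ 1 (mod 17))
For equation 3: M_3 = 731, 731 ≡ 18 (mod 23), inverse of 731 mod 23 is 9 (check: 18 × 9 = 162 ≡ 1 (mod 23))
Combine: x ≡ Σ r_i×M_i×(M_i⁻¹ mod m_i) = 30×391×11 + 4×989×6 + 20×731×9 = 129030 + 23736 + 131580 = 284346
284346 mod 16813 = 15338
x ≡ 15338 (mod 16813)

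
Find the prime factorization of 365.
5 × 73

Divide by primes starting from smallest:
365 ÷ 5 = 73
73 ÷ 73 = 1

365 = 5 × 73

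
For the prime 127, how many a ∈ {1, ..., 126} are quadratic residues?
For prime 127, there are (p-1)/2 = (127-1)/2 = 63 quadratic residues (excluding 0).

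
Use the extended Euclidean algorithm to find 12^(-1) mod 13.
Extended GCD: 12(-1) + 13(1) = 1. So 12^(-1) ≡ 12 ≡ 12 (mod 13). Verify: 12 × 12 = 144 ≡ 1 (mod 13)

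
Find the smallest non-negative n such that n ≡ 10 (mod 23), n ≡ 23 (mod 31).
240

Using the Chinese Remainder Theorem:
M = product of moduli = 713
For equation 1: M_1 = 31, 31 ≡ 8 (mod 23), inverse of 31 mod 23 is 3 (check: 8 × 3 = 24 ≡ 1 (mod 23))
For equation 2: M_2 = 23, 23 ≡ 23 (mod 31), inverse of 23 mod 31 is 27 (check: 23 × 27 = 621 ≡ 1 (mod 31))
Combine: n ≡ Σ r_i×M_i×(M_i⁻¹ mod m_i) = 10×31×3 + 23×23×27 = 930 + 14283 = 15213
15213 mod 713 = 240
n ≡ 240 (mod 713)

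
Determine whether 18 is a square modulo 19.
By Euler's criterion: 18^{9} ≡ 18 (mod 19). Since this equals -1 (≡ 18), 18 is not a QR.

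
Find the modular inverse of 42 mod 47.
42^(-1) ≡ 28 (mod 47). Verification: 42 × 28 = 1176 ≡ 1 (mod 47)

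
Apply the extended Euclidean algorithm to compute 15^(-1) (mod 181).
Extended GCD: 15(-12) + 181(1) = 1. So 15^(-1) ≡ 169 ≡ 169 (mod 181). Verify: 15 × 169 = 2535 ≡ 1 (mod 181)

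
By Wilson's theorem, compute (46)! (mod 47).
By Wilson's theorem, (46)! ≡ -1 ≡ 46 (mod 47)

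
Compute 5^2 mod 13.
2 = 2 (binary 10). Repeated squaring mod 13: 5^1 ≡ 5; 5^2 ≡ 5² = 25 ≡ 12. So 5^2 ≡ 12 (mod 13).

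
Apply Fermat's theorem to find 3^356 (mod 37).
By Fermat: 3^{36} ≡ 1 (mod 37). 356 ≡ 32 (mod 36). So 3^{356} ≡ 3^{32} ≡ 16 (mod 37)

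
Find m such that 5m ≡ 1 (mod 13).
5^(-1) ≡ 8 (mod 13). Verification: 5 × 8 = 40 ≡ 1 (mod 13)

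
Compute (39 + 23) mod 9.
8

(39 + 23) = 62
62 mod 9 = 8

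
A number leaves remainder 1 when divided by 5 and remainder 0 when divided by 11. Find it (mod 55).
M = 5 × 11 = 55. M₁ = 11, y₁ ≡ 1 (mod 5). M₂ = 5, y₂ ≡ 9 (mod 11). z = 1×11×1 + 0×5×9 ≡ 11 (mod 55)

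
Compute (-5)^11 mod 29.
Using repeated squaring. (-5) ≡ 24 (mod 29). 11 = 8 + 2 + 1 (binary 1011). Repeated squaring mod 29: 24^1 ≡ 24; 24^2 ≡ 24² = 576 ≡ 25; 24^4 ≡ 25² = 625 ≡ 16; 24^8 ≡ 16² = 256 ≡ 24. Multiply: (-5)^11 ≡ 24^8 × 24^2 × 24^1 ≡ 24 × 25 × 24 (mod 29): 24 × 25 = 600 ≡ 20; 20 × 24 = 480 ≡ 16. So (-5)^11 ≡ 16 (mod 29).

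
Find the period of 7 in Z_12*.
Powers of 7 mod 12: 7^1≡7, 7^2≡1. Order = 2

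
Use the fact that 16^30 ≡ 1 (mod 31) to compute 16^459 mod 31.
By Fermat: 16^{30} ≡ 1 (mod 31). 459 ≡ 9 (mod 30). So 16^{459} ≡ 16^{9} ≡ 2 (mod 31)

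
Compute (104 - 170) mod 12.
6

(104 - 170) = -66
-66 mod 12 = 6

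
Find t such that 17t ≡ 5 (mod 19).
7

Since gcd(17, 19) = 1 divides 5, a solution exists.
Multiply both sides by the inverse of 17 mod 19:
  17^(-1) mod 19 = 9
  x ≡ 9 × 5 ≡ 45 ≡ 7 (mod 19)
Verification: 17 × 7 = 119 = 6 × 19 + 5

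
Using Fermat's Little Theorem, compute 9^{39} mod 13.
1

By Fermat's Little Theorem, a^(p-1) ≡ 1 (mod p) for prime p and gcd(a, p) = 1
Here p = 13, so 9^12 ≡ 1 (mod 13)
We can reduce the exponent: 39 mod 12 = 3
So 9^39 ≡ 9^3 (mod 13)
Computing: 9^3 mod 13 = 1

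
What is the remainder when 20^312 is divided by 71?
Using Fermat: 20^{70} ≡ 1 (mod 71). 312 ≡ 32 (mod 70). So 20^{312} ≡ 20^{32} ≡ 37 (mod 71)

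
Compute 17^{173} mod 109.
54

Using successive squaring:
Binary expansion of 173: 10101101
Powers of 17 mod 109 (each is the square of the previous):
  17^1 ≡ 17 (mod 109)
  17^2 ≡ 17² = 289 ≡ 71 (mod 109)
  17^4 ≡ 71² = 5041 ≡ 27 (mod 109)
  17^8 ≡ 27² = 729 ≡ 75 (mod 109)
  17^16 ≡ 75² = 5625 ≡ 66 (mod 109)
  17^32 ≡ 66² = 4356 ≡ 105 (mod 109)
  17^64 ≡ 105² = 11025 ≡ 16 (mod 109)
  17^128 ≡ 16² = 256 ≡ 38 (mod 109)
173 = 128 + 32 + 8 + 4 + 1, so 17^173 = 17^128 × 17^32 × 17^8 × 17^4 × 17^1 ≡ 38 × 105 × 75 × 27 × 17 (mod 109)
Multiplying step by step:
  38 × 105 = 3990 ≡ 66 (mod 109)
  66 × 75 = 4950 ≡ 45 (mod 109)
  45 × 27 = 1215 ≡ 16 (mod 109)
  16 × 17 = 272 ≡ 54 (mod 109)
Result: 17^173 ≡ 54 (mod 109)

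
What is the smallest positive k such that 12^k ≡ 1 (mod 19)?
Powers of 12 mod 19: 12^1≡12, 12^2≡11, 12^3≡18, 12^4≡7, 12^5≡8, 12^6≡1. Order = 6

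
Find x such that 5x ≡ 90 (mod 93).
18

Since gcd(5, 93) = 1 divides 90, a solution exists.
Multiply both sides by the inverse of 5 mod 93:
  5^(-1) mod 93 = 56
  x ≡ 56 × 90 ≡ 5040 ≡ 18 (mod 93)
Verification: 5 × 18 = 90 = 0 × 93 + 90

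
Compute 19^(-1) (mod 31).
19^(-1) ≡ 18 (mod 31). Verification: 19 × 18 = 342 ≡ 1 (mod 31)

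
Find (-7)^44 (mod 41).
Using Fermat: (-7)^{40} ≡ 1 (mod 41). 44 ≡ 4 (mod 40). So (-7)^{44} ≡ (-7)^{4} ≡ 23 (mod 41)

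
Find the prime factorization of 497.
7 × 71

Divide by primes starting from smallest:
497 ÷ 7 = 71
71 ÷ 71 = 1

497 = 7 × 71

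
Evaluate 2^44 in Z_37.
Using Fermat: 2^{36} ≡ 1 (mod 37). 44 ≡ 8 (mod 36). So 2^{44} ≡ 2^{8} ≡ 34 (mod 37)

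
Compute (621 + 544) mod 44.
21

(621 + 544) = 1165
1165 mod 44 = 21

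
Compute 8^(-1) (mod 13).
5

Using Extended Euclidean Algorithm:
gcd(8, 13) = 1
Bezout coefficients: 8 × 5 + 13 × -3 = 1
So 8 × 5 ≡ 1 (mod 13)
The inverse is 5 mod 13 = 5
Verification: 8 × 5 = 40 = 3 × 13 + 1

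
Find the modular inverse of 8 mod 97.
8^(-1) ≡ 85 (mod 97). Verification: 8 × 85 = 680 ≡ 1 (mod 97)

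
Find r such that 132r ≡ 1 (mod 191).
132^(-1) ≡ 123 (mod 191). Verification: 132 × 123 = 16236 ≡ 1 (mod 191)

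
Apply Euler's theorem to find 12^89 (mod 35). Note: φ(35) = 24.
By Euler: 12^{24} ≡ 1 (mod 35) since gcd(12, 35) = 1. 89 = 3×24 + 17. So 12^{89} ≡ 12^{17} ≡ 17 (mod 35)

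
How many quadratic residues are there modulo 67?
For prime 67, there are (p-1)/2 = (67-1)/2 = 33 quadratic residues (excluding 0).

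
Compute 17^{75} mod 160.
113

Using successive squaring:
Binary expansion of 75: 1001011
Powers of 17 mod 160 (each is the square of the previous):
  17^1 ≡ 17 (mod 160)
  17^2 ≡ 17² = 289 ≡ 129 (mod 160)
  17^4 ≡ 129² = 16641 ≡ 1 (mod 160)
  17^8 ≡ 1² = 1 ≡ 1 (mod 160)
  17^16 ≡ 1² = 1 ≡ 1 (mod 160)
  17^32 ≡ 1² = 1 ≡ 1 (mod 160)
  17^64 ≡ 1² = 1 ≡ 1 (mod 160)
75 = 64 + 8 + 2 + 1, so 17^75 = 17^64 × 17^8 × 17^2 × 17^1 ≡ 1 × 1 × 129 × 17 (mod 160)
Multiplying step by step:
  1 × 1 = 1 ≡ 1 (mod 160)
  1 × 129 = 129 ≡ 129 (mod 160)
  129 × 17 = 2193 ≡ 113 (mod 160)
Result: 17^75 ≡ 113 (mod 160)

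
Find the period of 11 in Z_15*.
Powers of 11 mod 15: 11^1≡11, 11^2≡1. Order = 2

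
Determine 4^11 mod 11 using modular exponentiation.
Using Fermat: 4^{10} ≡ 1 (mod 11). 11 ≡ 1 (mod 10). So 4^{11} ≡ 4^{1} ≡ 4 (mod 11)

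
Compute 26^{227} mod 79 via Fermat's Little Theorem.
25

By Fermat's Little Theorem, a^(p-1) ≡ 1 (mod p) for prime p and gcd(a, p) = 1
Here p = 79, so 26^78 ≡ 1 (mod 79)
We can reduce the exponent: 227 mod 78 = 71
So 26^227 ≡ 26^71 (mod 79)
Computing: 26^71 mod 79 = 25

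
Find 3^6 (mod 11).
6 = 4 + 2 (binary 110). Repeated squaring mod 11: 3^1 ≡ 3; 3^2 ≡ 3² = 9 ≡ 9; 3^4 ≡ 9² = 81 ≡ 4. Multiply: 3^6 = 3^4 × 3^2 ≡ 4 × 9 (mod 11): 4 × 9 = 36 ≡ 3. So 3^6 ≡ 3 (mod 11).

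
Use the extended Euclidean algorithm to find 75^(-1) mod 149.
Extended GCD: 75(2) + 149(-1) = 1. So 75^(-1) ≡ 2 ≡ 2 (mod 149). Verify: 75 × 2 = 150 ≡ 1 (mod 149)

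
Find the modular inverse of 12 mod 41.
12^(-1) ≡ 24 (mod 41). Verification: 12 × 24 = 288 ≡ 1 (mod 41)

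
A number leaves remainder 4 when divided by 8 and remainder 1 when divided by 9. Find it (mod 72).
M = 8 × 9 = 72. M₁ = 9, y₁ ≡ 1 (mod 8). M₂ = 8, y₂ ≡ 8 (mod 9). x = 4×9×1 + 1×8×8 ≡ 28 (mod 72)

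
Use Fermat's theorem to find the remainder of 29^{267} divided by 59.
12

By Fermat's Little Theorem, a^(p-1) ≡ 1 (mod p) for prime p and gcd(a, p) = 1
Here p = 59, so 29^58 ≡ 1 (mod 59)
We can reduce the exponent: 267 mod 58 = 35
So 29^267 ≡ 29^35 (mod 59)
Computing: 29^35 mod 59 = 12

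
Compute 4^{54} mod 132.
124

Using successive squaring:
Binary expansion of 54: 110110
Powers of 4 mod 132 (each is the square of the previous):
  4^1 ≡ 4 (mod 132)
  4^2 ≡ 4² = 16 ≡ 16 (mod 132)
  4^4 ≡ 16² = 256 ≡ 124 (mod 132)
  4^8 ≡ 124² = 15376 ≡ 64 (mod 132)
  4^16 ≡ 64² = 4096 ≡ 4 (mod 132)
  4^32 ≡ 4² = 16 ≡ 16 (mod 132)
54 = 32 + 16 + 4 + 2, so 4^54 = 4^32 × 4^16 × 4^4 × 4^2 ≡ 16 × 4 × 124 × 16 (mod 132)
Multiplying step by step:
  16 × 4 = 64 ≡ 64 (mod 132)
  64 × 124 = 7936 ≡ 16 (mod 132)
  16 × 16 = 256 ≡ 124 (mod 132)
Result: 4^54 ≡ 124 (mod 132)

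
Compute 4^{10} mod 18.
4

Using successive squaring:
Binary expansion of 10: 1010
Powers of 4 mod 18 (each is the square of the previous):
  4^1 ≡ 4 (mod 18)
  4^2 ≡ 4² = 16 ≡ 16 (mod 18)
  4^4 ≡ 16² = 256 ≡ 4 (mod 18)
  4^8 ≡ 4² = 16 ≡ 16 (mod 18)
10 = 8 + 2, so 4^10 = 4^8 × 4^2 ≡ 16 × 16 (mod 18)
Multiplying step by step:
  16 × 16 = 256 ≡ 4 (mod 18)
Result: 4^10 ≡ 4 (mod 18)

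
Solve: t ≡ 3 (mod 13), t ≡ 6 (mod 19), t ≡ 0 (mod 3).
M = 13 × 19 × 3 = 741. M₁ = 57, y₁ ≡ 8 (mod 13). M₂ = 39, y₂ ≡ 1 (mod 19). M₃ = 247, y₃ ≡ 1 (mod 3). t = 3×57×8 + 6×39×1 + 0×247×1 ≡ 120 (mod 741)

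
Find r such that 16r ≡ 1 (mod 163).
16^(-1) ≡ 51 (mod 163). Verification: 16 × 51 = 816 ≡ 1 (mod 163)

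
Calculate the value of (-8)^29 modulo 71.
Using repeated squaring. (-8) ≡ 63 (mod 71). 29 = 16 + 8 + 4 + 1 (binary 11101). Repeated squaring mod 71: 63^1 ≡ 63; 63^2 ≡ 63² = 3969 ≡ 64; 63^4 ≡ 64² = 4096 ≡ 49; 63^8 ≡ 49² = 2401 ≡ 58; 63^16 ≡ 58² = 3364 ≡ 27. Multiply: (-8)^29 ≡ 63^16 × 63^8 × 63^4 × 63^1 ≡ 27 × 58 × 49 × 63 (mod 71): 27 × 58 = 1566 ≡ 4; 4 × 49 = 196 ≡ 54; 54 × 63 = 3402 ≡ 65. So (-8)^29 ≡ 65 (mod 71).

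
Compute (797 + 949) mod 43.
26

(797 + 949) = 1746
1746 mod 43 = 26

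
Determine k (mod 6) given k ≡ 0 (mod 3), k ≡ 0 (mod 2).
0

Using the Chinese Remainder Theorem:
M = product of moduli = 6
For equation 1: M_1 = 2, 2 ≡ 2 (mod 3), inverse of 2 mod 3 is 2 (check: 2 × 2 = 4 ≡ 1 (mod 3))
For equation 2: M_2 = 3, 3 ≡ 1 (mod 2), inverse of 3 mod 2 is 1 (check: 1 × 1 = 1 ≡ 1 (mod 2))
Combine: k ≡ Σ r_i×M_i×(M_i⁻¹ mod m_i) = 0×2×2 + 0×3×1 = 0 + 0 = 0
0 mod 6 = 0
k ≡ 0 (mod 6)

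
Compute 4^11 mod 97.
Using repeated squaring. 11 = 8 + 2 + 1 (binary 1011). Repeated squaring mod 97: 4^1 ≡ 4; 4^2 ≡ 4² = 16 ≡ 16; 4^4 ≡ 16² = 256 ≡ 62; 4^8 ≡ 62² = 3844 ≡ 61. Multiply: 4^11 = 4^8 × 4^2 × 4^1 ≡ 61 × 16 × 4 (mod 97): 61 × 16 = 976 ≡ 6; 6 × 4 = 24 ≡ 24. So 4^11 ≡ 24 (mod 97).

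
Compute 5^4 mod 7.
4 = 4 (binary 100). Repeated squaring mod 7: 5^1 ≡ 5; 5^2 ≡ 5² = 25 ≡ 4; 5^4 ≡ 4² = 16 ≡ 2. So 5^4 ≡ 2 (mod 7).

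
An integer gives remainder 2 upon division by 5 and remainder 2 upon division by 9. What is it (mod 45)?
M = 5 × 9 = 45. M₁ = 9, y₁ ≡ 4 (mod 5). M₂ = 5, y₂ ≡ 2 (mod 9). r = 2×9×4 + 2×5×2 ≡ 2 (mod 45). The smallest positive such number is 2.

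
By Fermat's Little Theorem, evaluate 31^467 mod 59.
By Fermat: 31^{58} ≡ 1 (mod 59). 467 = 8×58 + 3. So 31^{467} ≡ 31^{3} ≡ 55 (mod 59)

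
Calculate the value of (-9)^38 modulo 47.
Using repeated squaring. (-9) ≡ 38 (mod 47). 38 = 32 + 4 + 2 (binary 100110). Repeated squaring mod 47: 38^1 ≡ 38; 38^2 ≡ 38² = 1444 ≡ 34; 38^4 ≡ 34² = 1156 ≡ 28; 38^8 ≡ 28² = 784 ≡ 32; 38^16 ≡ 32² = 1024 ≡ 37; 38^32 ≡ 37² = 1369 ≡ 6. Multiply: (-9)^38 ≡ 38^32 × 38^4 × 38^2 ≡ 6 × 28 × 34 (mod 47): 6 × 28 = 168 ≡ 27; 27 × 34 = 918 ≡ 25. So (-9)^38 ≡ 25 (mod 47).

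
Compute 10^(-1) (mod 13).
10^(-1) ≡ 4 (mod 13). Verification: 10 × 4 = 40 ≡ 1 (mod 13)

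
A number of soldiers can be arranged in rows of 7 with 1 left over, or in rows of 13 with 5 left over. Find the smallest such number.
M = 7 × 13 = 91. M₁ = 13, y₁ ≡ 6 (mod 7). M₂ = 7, y₂ ≡ 2 (mod 13). y = 1×13×6 + 5×7×2 ≡ 57 (mod 91). The smallest positive such number is 57.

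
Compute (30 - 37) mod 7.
0

(30 - 37) = -7
-7 mod 7 = 0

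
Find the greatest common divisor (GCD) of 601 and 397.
1

Using the Euclidean algorithm:
601 = 1 × 397 + 204
397 = 1 × 204 + 193
204 = 1 × 193 + 11
193 = 17 × 11 + 6
11 = 1 × 6 + 5
6 = 1 × 5 + 1
5 = 5 × 1 + 0

GCD(601, 397) = 1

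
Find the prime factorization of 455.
5 × 7 × 13

Divide by primes starting from smallest:
455 ÷ 5 = 91
91 ÷ 7 = 13
13 ÷ 13 = 1

455 = 5 × 7 × 13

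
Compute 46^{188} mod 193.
130

Using successive squaring:
Binary expansion of 188: 10111100
Powers of 46 mod 193 (each is the square of the previous):
  46^1 ≡ 46 (mod 193)
  46^2 ≡ 46² = 2116 ≡ 186 (mod 193)
  46^4 ≡ 186² = 34596 ≡ 49 (mod 193)
  46^8 ≡ 49² = 2401 ≡ 85 (mod 193)
  46^16 ≡ 85² = 7225 ≡ 84 (mod 193)
  46^32 ≡ 84² = 7056 ≡ 108 (mod 193)
  46^64 ≡ 108² = 11664 ≡ 84 (mod 193)
  46^128 ≡ 84² = 7056 ≡ 108 (mod 193)
188 = 128 + 32 + 16 + 8 + 4, so 46^188 = 46^128 × 46^32 × 46^16 × 46^8 × 46^4 ≡ 108 × 108 × 84 × 85 × 49 (mod 193)
Multiplying step by step:
  108 × 108 = 11664 ≡ 84 (mod 193)
  84 × 84 = 7056 ≡ 108 (mod 193)
  108 × 85 = 9180 ≡ 109 (mod 193)
  109 × 49 = 5341 ≡ 130 (mod 193)
Result: 46^188 ≡ 130 (mod 193)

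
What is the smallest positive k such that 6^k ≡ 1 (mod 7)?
Powers of 6 mod 7: 6^1≡6, 6^2≡1. Order = 2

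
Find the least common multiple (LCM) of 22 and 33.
66

First find GCD(22, 33) using the Euclidean algorithm:
22 = 0 × 33 + 22
33 = 1 × 22 + 11
22 = 2 × 11 + 0
GCD(22, 33) = 11

LCM formula: LCM(a, b) = (a × b) / GCD(a, b)
LCM(22, 33) = (22 × 33) / 11
LCM(22, 33) = 726 / 11
LCM(22, 33) = 66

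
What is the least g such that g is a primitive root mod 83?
p - 1 = 82 has prime divisors 2, 41. h is a primitive root mod 83 iff h^(82/q) ≢ 1 (mod 83) for each such q.
h = 2: 2^41 ≡ 82, 2^2 ≡ 4 (mod 83); none is 1, so 2 has order 82 and is a primitive root.
The smallest primitive root mod 83 is g = 2.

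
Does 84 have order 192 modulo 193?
p - 1 = 192 has prime divisors 2, 3. Check 84^(192/q) mod 193 for each: 84^(192/2) = 84^96 ≡ 1, 84^(192/3) = 84^64 ≡ 84 (mod 193). Since 84^96 ≡ 1 (mod 193), the order of 84 divides 96 (in fact the order is 3) ≠ 192, so it is not a primitive root.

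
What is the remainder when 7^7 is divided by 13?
7 = 4 + 2 + 1 (binary 111). Repeated squaring mod 13: 7^1 ≡ 7; 7^2 ≡ 7² = 49 ≡ 10; 7^4 ≡ 10² = 100 ≡ 9. Multiply: 7^7 = 7^4 × 7^2 × 7^1 ≡ 9 × 10 × 7 (mod 13): 9 × 10 = 90 ≡ 12; 12 × 7 = 84 ≡ 6. So 7^7 ≡ 6 (mod 13).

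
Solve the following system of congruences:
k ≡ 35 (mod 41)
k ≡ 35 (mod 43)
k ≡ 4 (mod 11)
14139

Using the Chinese Remainder Theorem:
M = product of moduli = 19393
For equation 1: M_1 = 473, 473 ≡ 22 (mod 41), inverse of 473 mod 41 is 28 (check: 22 × 28 = 616 ≡ 1 (mod 41))
For equation 2: M_2 = 451, 451 ≡ 21 (mod 43), inverse of 451 mod 43 is 41 (check: 21 × 41 = 861 ≡ 1 (mod 43))
For equation 3: M_3 = 1763, 1763 ≡ 3 (mod 11), inverse of 1763 mod 11 is 4 (check: 3 × 4 = 12 ≡ 1 (mod 11))
Combine: k ≡ Σ r_i×M_i×(M_i⁻¹ mod m_i) = 35×473×28 + 35×451×41 + 4×1763×4 = 463540 + 647185 + 28208 = 1138933
1138933 mod 19393 = 14139
k ≡ 14139 (mod 19393)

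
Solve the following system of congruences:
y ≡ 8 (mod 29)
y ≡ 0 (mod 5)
95

Using the Chinese Remainder Theorem:
M = product of moduli = 145
For equation 1: M_1 = 5, 5 ≡ 5 (mod 29), inverse of 5 mod 29 is 6 (check: 5 × 6 = 30 ≡ 1 (mod 29))
For equation 2: M_2 = 29, 29 ≡ 4 (mod 5), inverse of 29 mod 5 is 4 (check: 4 × 4 = 16 ≡ 1 (mod 5))
Combine: y ≡ Σ r_i×M_i×(M_i⁻¹ mod m_i) = 8×5×6 + 0×29×4 = 240 + 0 = 240
240 mod 145 = 95
y ≡ 95 (mod 145)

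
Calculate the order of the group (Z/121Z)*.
110

Prime factorization: 121 = 11^2
Using the formula φ(n) = n × Π(1 - 1/p) for each prime factor p:
φ(121) = 121 × (1 - 1/11)
φ(121) = 110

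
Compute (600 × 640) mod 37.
14

(600 × 640) = 384000
384000 mod 37 = 14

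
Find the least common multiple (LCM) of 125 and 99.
12375

First find GCD(125, 99) using the Euclidean algorithm:
125 = 1 × 99 + 26
99 = 3 × 26 + 21
26 = 1 × 21 + 5
21 = 4 × 5 + 1
5 = 5 × 1 + 0
GCD(125, 99) = 1

LCM formula: LCM(a, b) = (a × b) / GCD(a, b)
LCM(125, 99) = (125 × 99) / 1
LCM(125, 99) = 12375 / 1
LCM(125, 99) = 12375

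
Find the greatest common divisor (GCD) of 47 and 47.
47

Using the Euclidean algorithm:
47 = 1 × 47 + 0

GCD(47, 47) = 47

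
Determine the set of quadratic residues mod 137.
QRs mod 137: {1, 2, 4, 7, 8, 9, 11, 14, 15, 16, 17, 18, 19, 22, 25, 28, 30, 32, 34, 36, 37, 38, 39, 44, 49, 50, 56, 59, 60, 61, 63, 64, 65, 68, 69, 72, 73, 74, 76, 77, 78, 81, 87, 88, 93, 98, 99, 100, 101, 103, 105, 107, 109, 112, 115, 118, 119, 120, 121, 122, 123, 126, 128, 129, 130, 133, 135, 136}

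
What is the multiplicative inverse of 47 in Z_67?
47^(-1) ≡ 10 (mod 67). Verification: 47 × 10 = 470 ≡ 1 (mod 67)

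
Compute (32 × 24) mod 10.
8

(32 × 24) = 768
768 mod 10 = 8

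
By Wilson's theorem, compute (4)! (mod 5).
By Wilson's theorem, (4)! ≡ -1 ≡ 4 (mod 5)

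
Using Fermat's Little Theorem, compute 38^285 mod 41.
By Fermat: 38^{40} ≡ 1 (mod 41). 285 = 7×40 + 5. So 38^{285} ≡ 38^{5} ≡ 3 (mod 41)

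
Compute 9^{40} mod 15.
6

Using successive squaring:
Binary expansion of 40: 101000
Powers of 9 mod 15 (each is the square of the previous):
  9^1 ≡ 9 (mod 15)
  9^2 ≡ 9² = 81 ≡ 6 (mod 15)
  9^4 ≡ 6² = 36 ≡ 6 (mod 15)
  9^8 ≡ 6² = 36 ≡ 6 (mod 15)
  9^16 ≡ 6² = 36 ≡ 6 (mod 15)
  9^32 ≡ 6² = 36 ≡ 6 (mod 15)
40 = 32 + 8, so 9^40 = 9^32 × 9^8 ≡ 6 × 6 (mod 15)
Multiplying step by step:
  6 × 6 = 36 ≡ 6 (mod 15)
Result: 9^40 ≡ 6 (mod 15)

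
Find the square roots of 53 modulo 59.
The square roots of 53 mod 59 are 17 and 42. Verify: 17² = 289 ≡ 53 (mod 59)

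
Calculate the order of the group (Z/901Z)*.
832

Prime factorization: 901 = 17 × 53
Using the formula φ(n) = n × Π(1 - 1/p) for each prime factor p:
φ(901) = 901 × (1 - 1/17) × (1 - 1/53)
φ(901) = 832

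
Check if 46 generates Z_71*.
p - 1 = 70 has prime divisors 2, 5, 7. Check 46^(70/q) mod 71 for each: 46^(70/2) = 46^35 ≡ 70, 46^(70/5) = 46^14 ≡ 54, 46^(70/7) = 46^10 ≡ 1 (mod 71). Since 46^10 ≡ 1 (mod 71), the order of 46 divides 10 (in fact the order is 10) ≠ 70, so it is not a primitive root.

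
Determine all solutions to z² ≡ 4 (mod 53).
The square roots of 4 mod 53 are 51 and 2. Verify: 51² = 2601 ≡ 4 (mod 53)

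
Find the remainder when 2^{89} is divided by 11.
By Fermat: 2^{10} ≡ 1 (mod 11). 89 = 8×10 + 9. So 2^{89} ≡ 2^{9} ≡ 6 (mod 11)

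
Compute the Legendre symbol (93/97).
(93/97) = 93^{48} mod 97 = 1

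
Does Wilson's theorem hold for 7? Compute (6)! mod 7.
(6)! mod 7 = 6. Since this equals -1 (mod 7), Wilson confirms 7 is prime.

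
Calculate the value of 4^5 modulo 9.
5 = 4 + 1 (binary 101). Repeated squaring mod 9: 4^1 ≡ 4; 4^2 ≡ 4² = 16 ≡ 7; 4^4 ≡ 7² = 49 ≡ 4. Multiply: 4^5 = 4^4 × 4^1 ≡ 4 × 4 (mod 9): 4 × 4 = 16 ≡ 7. So 4^5 ≡ 7 (mod 9).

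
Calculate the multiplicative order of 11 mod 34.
Powers of 11 mod 34: 11^1≡11, 11^2≡19, 11^3≡5, 11^4≡21, 11^5≡27, 11^6≡25, 11^7≡3, 11^8≡33, 11^9≡23, 11^10≡15, 11^11≡29, 11^12≡13, 11^13≡7, 11^14≡9, 11^15≡31, 11^16≡1. Order = 16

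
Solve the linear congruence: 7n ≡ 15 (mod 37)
18

Since gcd(7, 37) = 1 divides 15, a solution exists.
Multiply both sides by the inverse of 7 mod 37:
  7^(-1) mod 37 = 16
  x ≡ 16 × 15 ≡ 240 ≡ 18 (mod 37)
Verification: 7 × 18 = 126 = 3 × 37 + 15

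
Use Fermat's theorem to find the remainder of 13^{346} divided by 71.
15

By Fermat's Little Theorem, a^(p-1) ≡ 1 (mod p) for prime p and gcd(a, p) = 1
Here p = 71, so 13^70 ≡ 1 (mod 71)
We can reduce the exponent: 346 mod 70 = 66
So 13^346 ≡ 13^66 (mod 71)
Computing: 13^66 mod 71 = 15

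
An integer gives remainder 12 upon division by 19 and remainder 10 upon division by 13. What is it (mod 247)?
M = 19 × 13 = 247. M₁ = 13, y₁ ≡ 3 (mod 19). M₂ = 19, y₂ ≡ 11 (mod 13). z = 12×13×3 + 10×19×11 ≡ 88 (mod 247). The smallest positive such number is 88.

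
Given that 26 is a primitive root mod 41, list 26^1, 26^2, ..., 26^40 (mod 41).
g^1, g^2, ..., g^{40} mod 41: {26, 20, 28, 31, 27, 5, 7, 18, 17, 32, 12, 25, 35, 8, 3, 37, 19, 2, 11, 40, 15, 21, 13, 10, 14, 36, 34, 23, 24, 9, 29, 16, 6, 33, 38, 4, 22, 39, 30, 1}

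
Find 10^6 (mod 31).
6 = 4 + 2 (binary 110). Repeated squaring mod 31: 10^1 ≡ 10; 10^2 ≡ 10² = 100 ≡ 7; 10^4 ≡ 7² = 49 ≡ 18. Multiply: 10^6 = 10^4 × 10^2 ≡ 18 × 7 (mod 31): 18 × 7 = 126 ≡ 2. So 10^6 ≡ 2 (mod 31).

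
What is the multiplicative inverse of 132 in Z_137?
132^(-1) ≡ 82 (mod 137). Verification: 132 × 82 = 10824 ≡ 1 (mod 137)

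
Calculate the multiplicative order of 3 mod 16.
Powers of 3 mod 16: 3^1≡3, 3^2≡9, 3^3≡11, 3^4≡1. Order = 4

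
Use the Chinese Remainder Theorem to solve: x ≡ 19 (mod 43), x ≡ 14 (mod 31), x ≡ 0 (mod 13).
15886

Using the Chinese Remainder Theorem:
M = product of moduli = 17329
For equation 1: M_1 = 403, 403 ≡ 16 (mod 43), inverse of 403 mod 43 is 35 (check: 16 × 35 = 560 ≡ 1 (mod 43))
For equation 2: M_2 = 559, 559 ≡ 1 (mod 31), inverse of 559 mod 31 is 1 (check: 1 × 1 = 1 ≡ 1 (mod 31))
For equation 3: M_3 = 1333, 1333 ≡ 7 (mod 13), inverse of 1333 mod 13 is 2 (check: 7 × 2 = 14 ≡ 1 (mod 13))
Combine: x ≡ Σ r_i×M_i×(M_i⁻¹ mod m_i) = 19×403×35 + 14×559×1 + 0×1333×2 = 267995 + 7826 + 0 = 275821
275821 mod 17329 = 15886
x ≡ 15886 (mod 17329)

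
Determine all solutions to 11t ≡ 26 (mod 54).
22

Since gcd(11, 54) = 1 divides 26, a solution exists.
Multiply both sides by the inverse of 11 mod 54:
  11^(-1) mod 54 = 5
  x ≡ 5 × 26 ≡ 130 ≡ 22 (mod 54)
Verification: 11 × 22 = 242 = 4 × 54 + 26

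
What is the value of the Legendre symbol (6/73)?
(6/73) = 6^{36} mod 73 = 1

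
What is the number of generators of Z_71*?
Number of primitive roots mod 71 = φ(70) = 24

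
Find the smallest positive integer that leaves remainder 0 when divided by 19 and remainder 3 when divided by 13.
M = 19 × 13 = 247. M₁ = 13, y₁ ≡ 3 (mod 19). M₂ = 19, y₂ ≡ 11 (mod 13). y = 0×13×3 + 3×19×11 ≡ 133 (mod 247). The smallest positive such number is 133.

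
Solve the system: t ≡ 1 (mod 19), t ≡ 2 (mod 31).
M = 19 × 31 = 589. M₁ = 31, y₁ ≡ 8 (mod 19). M₂ = 19, y₂ ≡ 18 (mod 31). t = 1×31×8 + 2×19×18 ≡ 343 (mod 589)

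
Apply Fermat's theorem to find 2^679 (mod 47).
By Fermat: 2^{46} ≡ 1 (mod 47). 679 ≡ 35 (mod 46). So 2^{679} ≡ 2^{35} ≡ 7 (mod 47)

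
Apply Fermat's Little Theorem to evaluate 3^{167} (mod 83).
27

By Fermat's Little Theorem, a^(p-1) ≡ 1 (mod p) for prime p and gcd(a, p) = 1
Here p = 83, so 3^82 ≡ 1 (mod 83)
We can reduce the exponent: 167 mod 82 = 3
So 3^167 ≡ 3^3 (mod 83)
Computing: 3^3 mod 83 = 27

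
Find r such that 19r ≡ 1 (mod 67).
19^(-1) ≡ 60 (mod 67). Verification: 19 × 60 = 1140 ≡ 1 (mod 67)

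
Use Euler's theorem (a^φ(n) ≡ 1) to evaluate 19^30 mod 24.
By Euler: 19^{8} ≡ 1 (mod 24) since gcd(19, 24) = 1. 30 = 3×8 + 6. So 19^{30} ≡ 19^{6} ≡ 1 (mod 24)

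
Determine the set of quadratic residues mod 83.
QRs mod 83: {1, 3, 4, 7, 9, 10, 11, 12, 16, 17, 21, 23, 25, 26, 27, 28, 29, 30, 31, 33, 36, 37, 38, 40, 41, 44, 48, 49, 51, 59, 61, 63, 64, 65, 68, 69, 70, 75, 77, 78, 81}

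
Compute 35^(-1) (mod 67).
23

Using Extended Euclidean Algorithm:
gcd(35, 67) = 1
Bezout coefficients: 35 × 23 + 67 × -12 = 1
So 35 × 23 ≡ 1 (mod 67)
The inverse is 23 mod 67 = 23
Verification: 35 × 23 = 805 = 12 × 67 + 1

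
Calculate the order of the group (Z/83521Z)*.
78608

Prime factorization: 83521 = 17^4
Using the formula φ(n) = n × Π(1 - 1/p) for each prime factor p:
φ(83521) = 83521 × (1 - 1/17)
φ(83521) = 78608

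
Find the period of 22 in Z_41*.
Powers of 22 mod 41: 22^1≡22, 22^2≡33, 22^3≡29, 22^4≡23, 22^5≡14, 22^6≡21, 22^7≡11, 22^8≡37, 22^9≡35, 22^10≡32, 22^11≡7, 22^12≡31, 22^13≡26, 22^14≡39, 22^15≡38, 22^16≡16, 22^17≡24, 22^18≡36, 22^19≡13, 22^20≡40, 22^21≡19, 22^22≡8, 22^23≡12, 22^24≡18, 22^25≡27, 22^26≡20, 22^27≡30, 22^28≡4, 22^29≡6, 22^30≡9, 22^31≡34, 22^32≡10, 22^33≡15, 22^34≡2, 22^35≡3, 22^36≡25, 22^37≡17, 22^38≡5, 22^39≡28, 22^40≡1. Order = 40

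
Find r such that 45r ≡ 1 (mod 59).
45^(-1) ≡ 21 (mod 59). Verification: 45 × 21 = 945 ≡ 1 (mod 59)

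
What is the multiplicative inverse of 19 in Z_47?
5

Using Extended Euclidean Algorithm:
gcd(19, 47) = 1
Bezout coefficients: 19 × 5 + 47 × -2 = 1
So 19 × 5 ≡ 1 (mod 47)
The inverse is 5 mod 47 = 5
Verification: 19 × 5 = 95 = 2 × 47 + 1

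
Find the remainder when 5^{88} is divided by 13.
By Fermat: 5^{12} ≡ 1 (mod 13). 88 = 7×12 + 4. So 5^{88} ≡ 5^{4} ≡ 1 (mod 13)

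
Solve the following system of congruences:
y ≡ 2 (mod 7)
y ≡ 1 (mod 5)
16

Using the Chinese Remainder Theorem:
M = product of moduli = 35
For equation 1: M_1 = 5, 5 ≡ 5 (mod 7), inverse of 5 mod 7 is 3 (check: 5 × 3 = 15 ≡ 1 (mod 7))
For equation 2: M_2 = 7, 7 ≡ 2 (mod 5), inverse of 7 mod 5 is 3 (check: 2 × 3 = 6 ≡ 1 (mod 5))
Combine: y ≡ Σ r_i×M_i×(M_i⁻¹ mod m_i) = 2×5×3 + 1×7×3 = 30 + 21 = 51
51 mod 35 = 16
y ≡ 16 (mod 35)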